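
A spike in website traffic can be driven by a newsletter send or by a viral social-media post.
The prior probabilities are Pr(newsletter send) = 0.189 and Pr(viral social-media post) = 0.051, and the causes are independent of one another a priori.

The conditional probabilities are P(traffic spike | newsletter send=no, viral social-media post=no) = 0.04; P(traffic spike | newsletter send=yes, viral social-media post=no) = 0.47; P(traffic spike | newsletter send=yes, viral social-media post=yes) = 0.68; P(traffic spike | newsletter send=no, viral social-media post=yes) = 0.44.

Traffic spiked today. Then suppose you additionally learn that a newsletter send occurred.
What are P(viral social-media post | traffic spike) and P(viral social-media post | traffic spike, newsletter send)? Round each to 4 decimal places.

P(viral social-media post | traffic spike) ≈ 0.1770; P(viral social-media post | traffic spike, newsletter send) ≈ 0.0721

P(traffic spike) = 0.04·0.811·0.949 + 0.44·0.811·0.051 + 0.47·0.189·0.949 + 0.68·0.189·0.051 = 0.030786 + 0.018199 + 0.084300 + 0.006555 = 0.139840
Restricting to configurations with viral social-media post present: 0.018199 + 0.006555 = 0.024754.
P(viral social-media post | traffic spike) = 0.024754 / 0.139840 ≈ 0.1770

With the extra evidence:
For the numerator, keep only viral social-media post=true terms: 0.68×0.051 = 0.034680
Normalizer over all consistent configurations: 0.47×0.949 + 0.68×0.051 = 0.480710
P(viral social-media post | traffic spike, newsletter send) = 0.034680/0.480710 ≈ 0.0721
— newsletter send explains away the evidence for viral social-media post.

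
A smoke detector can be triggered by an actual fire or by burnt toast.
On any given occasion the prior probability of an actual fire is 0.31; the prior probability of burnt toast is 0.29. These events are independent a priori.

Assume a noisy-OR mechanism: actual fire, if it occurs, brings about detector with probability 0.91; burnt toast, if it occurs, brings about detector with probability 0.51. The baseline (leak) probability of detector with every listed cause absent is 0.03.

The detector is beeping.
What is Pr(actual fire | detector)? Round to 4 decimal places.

Pr(actual fire | detector) ≈ 0.7057

Under noisy-OR, P(detector | causes) = 1 − (1−0.03)·∏(1−qᵢ) over the active causes.
By total probability over the 4 (actual fire, burnt toast) configurations:
  P(detector) = 0.03×0.69×0.71 + 0.5247×0.69×0.29 + 0.9127×0.31×0.71 + 0.957223×0.31×0.29
        = 0.014697 + 0.104992 + 0.200885 + 0.086054 = 0.406628
The terms with actual fire present sum to 0.286939, so
  P(actual fire | detector) = 0.286939 / 0.406628 ≈ 0.7057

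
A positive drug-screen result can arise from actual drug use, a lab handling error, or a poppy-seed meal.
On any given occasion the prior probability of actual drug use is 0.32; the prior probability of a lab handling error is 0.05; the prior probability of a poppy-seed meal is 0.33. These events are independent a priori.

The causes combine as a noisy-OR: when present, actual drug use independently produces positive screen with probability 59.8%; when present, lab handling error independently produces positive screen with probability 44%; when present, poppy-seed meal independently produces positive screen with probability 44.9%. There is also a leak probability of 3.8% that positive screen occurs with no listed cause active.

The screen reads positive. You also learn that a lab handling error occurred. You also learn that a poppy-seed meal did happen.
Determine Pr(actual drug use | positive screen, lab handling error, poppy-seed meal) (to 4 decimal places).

Under noisy-OR, P(positive screen | causes) = 1 − (1−0.038)·∏(1−qᵢ) over the active causes.
Enumerate both values of actual drug use and weight by the priors:
  P(positive screen | lab handling error, poppy-seed meal) = 0.703165*0.68 + 0.880672*0.32
        = 0.478152 + 0.281815 = 0.759967
Configurations with actual drug use contribute 0.281815, so
  P(actual drug use | positive screen, lab handling error, poppy-seed meal) = 0.281815 / 0.759967 ≈ 0.3708

Pr(actual drug use | positive screen, lab handling error, poppy-seed meal) ≈ 0.3708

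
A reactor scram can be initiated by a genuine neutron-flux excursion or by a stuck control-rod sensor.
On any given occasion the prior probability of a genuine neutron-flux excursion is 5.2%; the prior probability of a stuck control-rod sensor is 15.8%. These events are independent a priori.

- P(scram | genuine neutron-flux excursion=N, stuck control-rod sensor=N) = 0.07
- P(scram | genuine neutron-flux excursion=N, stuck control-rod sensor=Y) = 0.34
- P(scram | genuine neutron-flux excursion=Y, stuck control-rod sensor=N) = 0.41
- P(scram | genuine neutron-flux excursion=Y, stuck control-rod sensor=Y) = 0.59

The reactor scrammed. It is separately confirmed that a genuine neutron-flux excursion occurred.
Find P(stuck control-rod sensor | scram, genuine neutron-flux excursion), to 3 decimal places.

By total probability over both values of stuck control-rod sensor:
  P(scram | genuine neutron-flux excursion) = 0.41·0.842 + 0.59·0.158
        = 0.345220 + 0.093220 = 0.438440
The terms with stuck control-rod sensor present sum to 0.093220, so
  P(stuck control-rod sensor | scram, genuine neutron-flux excursion) = 0.093220 / 0.438440 ≈ 0.213

P(stuck control-rod sensor | scram, genuine neutron-flux excursion) ≈ 0.213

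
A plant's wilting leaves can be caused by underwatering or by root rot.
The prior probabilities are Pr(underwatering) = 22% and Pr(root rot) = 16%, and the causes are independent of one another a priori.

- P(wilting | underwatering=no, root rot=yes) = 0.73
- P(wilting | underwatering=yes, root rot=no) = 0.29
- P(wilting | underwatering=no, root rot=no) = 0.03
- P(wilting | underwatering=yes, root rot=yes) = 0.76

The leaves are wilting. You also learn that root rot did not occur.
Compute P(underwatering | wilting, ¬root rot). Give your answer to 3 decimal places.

P(underwatering | wilting, ¬root rot) ≈ 0.732

By total probability over both values of underwatering:
  P(wilting | ¬root rot) = 0.03·0.78 + 0.29·0.22
        = 0.023400 + 0.063800 = 0.087200
Configurations with underwatering contribute 0.063800, so
  P(underwatering | wilting, ¬root rot) = 0.063800 / 0.087200 ≈ 0.732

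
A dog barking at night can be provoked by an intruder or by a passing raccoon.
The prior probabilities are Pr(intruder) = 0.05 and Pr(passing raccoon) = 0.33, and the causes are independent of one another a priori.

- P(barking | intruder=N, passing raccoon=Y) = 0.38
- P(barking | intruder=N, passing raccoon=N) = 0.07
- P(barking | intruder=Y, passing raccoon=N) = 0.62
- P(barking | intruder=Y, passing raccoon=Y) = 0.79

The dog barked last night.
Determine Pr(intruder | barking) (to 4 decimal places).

Pr(intruder | barking) ≈ 0.1712

P(barking) = 0.07·0.95·0.67 + 0.38·0.95·0.33 + 0.62·0.05·0.67 + 0.79·0.05·0.33 = 0.044555 + 0.119130 + 0.020770 + 0.013035 = 0.197490
Of this, 0.033805 comes from 0.020770 + 0.013035 (the intruder=true cases).
P(intruder | barking) = 0.033805 / 0.197490 ≈ 0.1712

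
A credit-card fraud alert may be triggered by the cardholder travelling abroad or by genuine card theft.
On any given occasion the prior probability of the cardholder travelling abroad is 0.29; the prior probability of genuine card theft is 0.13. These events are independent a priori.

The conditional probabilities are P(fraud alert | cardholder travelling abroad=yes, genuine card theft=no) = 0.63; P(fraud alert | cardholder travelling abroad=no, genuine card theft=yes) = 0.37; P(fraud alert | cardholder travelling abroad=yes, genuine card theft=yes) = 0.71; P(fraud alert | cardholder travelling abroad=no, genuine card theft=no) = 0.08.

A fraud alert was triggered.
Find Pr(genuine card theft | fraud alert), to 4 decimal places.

Pr(genuine card theft | fraud alert) ≈ 0.2262

Numerator (weight on configurations with genuine card theft): 0.034151 + 0.026767 = 0.060918
Denominator P(fraud alert): 0.08×0.71×0.87 + 0.37×0.71×0.13 + 0.63×0.29×0.87 + 0.71×0.29×0.13 = 0.269283
Posterior = 0.060918 / 0.269283 ≈ 0.2262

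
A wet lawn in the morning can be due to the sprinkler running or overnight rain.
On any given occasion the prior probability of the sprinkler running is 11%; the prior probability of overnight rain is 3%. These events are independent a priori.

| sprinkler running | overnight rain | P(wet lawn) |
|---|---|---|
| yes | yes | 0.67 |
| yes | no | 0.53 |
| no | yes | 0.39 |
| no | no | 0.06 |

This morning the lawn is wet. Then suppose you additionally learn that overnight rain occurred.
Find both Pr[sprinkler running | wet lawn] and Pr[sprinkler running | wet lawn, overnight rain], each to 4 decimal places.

Pr[sprinkler running | wet lawn] ≈ 0.4857; Pr[sprinkler running | wet lawn, overnight rain] ≈ 0.1751

For the numerator, keep only sprinkler running=true terms: 0.056551 + 0.002211 = 0.058762
Normalizer over all consistent configurations: 0.06×0.89×0.97 + 0.39×0.89×0.03 + 0.53×0.11×0.97 + 0.67×0.11×0.03 = 0.120973
P(sprinkler running | wet lawn) = 0.058762/0.120973 ≈ 0.4857

Now condition on the additional information:
For the numerator, keep only sprinkler running=true terms: 0.67*0.11 = 0.073700
Normalizer over all consistent configurations: 0.39*0.89 + 0.67*0.11 = 0.420800
P(sprinkler running | wet lawn, overnight rain) = 0.073700/0.420800 ≈ 0.1751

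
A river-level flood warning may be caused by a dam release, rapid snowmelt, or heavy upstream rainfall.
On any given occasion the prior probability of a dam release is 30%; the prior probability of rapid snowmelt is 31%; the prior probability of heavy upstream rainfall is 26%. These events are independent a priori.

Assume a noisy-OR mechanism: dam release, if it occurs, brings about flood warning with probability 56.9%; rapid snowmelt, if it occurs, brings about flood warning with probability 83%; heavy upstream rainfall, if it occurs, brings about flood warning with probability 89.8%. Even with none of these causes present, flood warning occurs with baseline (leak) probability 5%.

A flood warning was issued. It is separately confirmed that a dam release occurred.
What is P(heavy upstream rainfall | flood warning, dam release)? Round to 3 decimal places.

P(heavy upstream rainfall | flood warning, dam release) ≈ 0.329

Under noisy-OR, P(flood warning | causes) = 1 − (1−0.05)·∏(1−qᵢ) over the active causes.
P(flood warning | dam release) = 0.59055*0.69*0.74 + 0.958236*0.69*0.26 + 0.930393*0.31*0.74 + 0.9929*0.31*0.26 = 0.301535 + 0.171908 + 0.213432 + 0.080028 = 0.766903
Restricting to configurations with heavy upstream rainfall present: 0.171908 + 0.080028 = 0.251936.
So P(heavy upstream rainfall | flood warning, dam release) = 0.251936/0.766903 ≈ 0.329.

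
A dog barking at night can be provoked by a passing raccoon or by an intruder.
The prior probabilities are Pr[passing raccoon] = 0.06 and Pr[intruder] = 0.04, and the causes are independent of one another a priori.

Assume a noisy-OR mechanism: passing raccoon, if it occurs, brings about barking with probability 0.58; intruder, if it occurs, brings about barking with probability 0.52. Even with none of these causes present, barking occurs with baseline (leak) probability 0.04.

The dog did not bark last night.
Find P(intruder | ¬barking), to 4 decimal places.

Under noisy-OR, P(barking | causes) = 1 − (1−0.04)·∏(1−qᵢ) over the active causes.
By total probability over the 4 (passing raccoon, intruder) configurations:
  P(¬barking) = 0.96×0.94×0.96 + 0.4608×0.94×0.04 + 0.4032×0.06×0.96 + 0.193536×0.06×0.04
        = 0.866304 + 0.017326 + 0.023224 + 0.000464 = 0.907318
The terms with intruder present sum to 0.017790, so
  P(intruder | ¬barking) = 0.017790 / 0.907318 ≈ 0.0196

P(intruder | ¬barking) ≈ 0.0196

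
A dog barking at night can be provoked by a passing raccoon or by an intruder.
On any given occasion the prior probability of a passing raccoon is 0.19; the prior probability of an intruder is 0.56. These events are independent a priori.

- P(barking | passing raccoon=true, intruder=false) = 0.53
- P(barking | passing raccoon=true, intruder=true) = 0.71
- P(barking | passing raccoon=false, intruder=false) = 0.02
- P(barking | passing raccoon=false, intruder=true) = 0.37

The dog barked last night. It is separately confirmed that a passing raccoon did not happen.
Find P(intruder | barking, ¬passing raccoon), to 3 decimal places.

By total probability over both values of intruder:
  P(barking | ¬passing raccoon) = 0.02·0.44 + 0.37·0.56
        = 0.008800 + 0.207200 = 0.216000
Keeping only the intruder-present terms gives 0.207200, so
  P(intruder | barking, ¬passing raccoon) = 0.207200 / 0.216000 ≈ 0.959

P(intruder | barking, ¬passing raccoon) ≈ 0.959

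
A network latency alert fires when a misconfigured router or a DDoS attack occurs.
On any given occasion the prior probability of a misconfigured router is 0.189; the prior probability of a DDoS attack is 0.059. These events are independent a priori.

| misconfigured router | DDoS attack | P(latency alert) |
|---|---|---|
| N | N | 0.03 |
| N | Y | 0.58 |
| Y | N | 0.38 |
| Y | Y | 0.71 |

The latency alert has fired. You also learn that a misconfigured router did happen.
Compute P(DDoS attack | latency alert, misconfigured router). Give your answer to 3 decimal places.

P(latency alert | misconfigured router) = 0.38*0.941 + 0.71*0.059 = 0.357580 + 0.041890 = 0.399470
The DDoS attack-present share is 0.71*0.059 = 0.041890.
So P(DDoS attack | latency alert, misconfigured router) = 0.041890/0.399470 ≈ 0.105.

P(DDoS attack | latency alert, misconfigured router) ≈ 0.105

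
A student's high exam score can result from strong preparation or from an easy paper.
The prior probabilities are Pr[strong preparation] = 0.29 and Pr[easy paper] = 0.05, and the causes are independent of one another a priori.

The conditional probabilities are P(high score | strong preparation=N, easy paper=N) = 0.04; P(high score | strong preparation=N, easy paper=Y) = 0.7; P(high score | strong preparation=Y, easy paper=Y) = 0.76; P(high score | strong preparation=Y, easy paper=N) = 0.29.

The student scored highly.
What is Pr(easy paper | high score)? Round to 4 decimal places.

Pr(easy paper | high score) ≈ 0.2513

P(high score) = 0.04·0.71·0.95 + 0.7·0.71·0.05 + 0.29·0.29·0.95 + 0.76·0.29·0.05 = 0.026980 + 0.024850 + 0.079895 + 0.011020 = 0.142745
Restricting to configurations with easy paper present: 0.024850 + 0.011020 = 0.035870.
P(easy paper | high score) = 0.035870 / 0.142745 ≈ 0.2513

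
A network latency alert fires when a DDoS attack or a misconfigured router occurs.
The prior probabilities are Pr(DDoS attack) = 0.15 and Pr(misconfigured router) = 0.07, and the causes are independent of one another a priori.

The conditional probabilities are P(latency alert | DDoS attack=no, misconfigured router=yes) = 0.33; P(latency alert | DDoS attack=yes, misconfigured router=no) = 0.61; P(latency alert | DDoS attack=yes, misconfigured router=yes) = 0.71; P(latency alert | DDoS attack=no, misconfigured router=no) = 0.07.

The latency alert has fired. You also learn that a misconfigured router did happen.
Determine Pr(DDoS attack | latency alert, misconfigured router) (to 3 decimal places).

Pr(DDoS attack | latency alert, misconfigured router) ≈ 0.275

P(latency alert | misconfigured router) = 0.33*0.85 + 0.71*0.15 = 0.280500 + 0.106500 = 0.387000
Restricting to configurations with DDoS attack present: 0.71*0.15 = 0.106500.
P(DDoS attack | latency alert, misconfigured router) = 0.106500 / 0.387000 ≈ 0.275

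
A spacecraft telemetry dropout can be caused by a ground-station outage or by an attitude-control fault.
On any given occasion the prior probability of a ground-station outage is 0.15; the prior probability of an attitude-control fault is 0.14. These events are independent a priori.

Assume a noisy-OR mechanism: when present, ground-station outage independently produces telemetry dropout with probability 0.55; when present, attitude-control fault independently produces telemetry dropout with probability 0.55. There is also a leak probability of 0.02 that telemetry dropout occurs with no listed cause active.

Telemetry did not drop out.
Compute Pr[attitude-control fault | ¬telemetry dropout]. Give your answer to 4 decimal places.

Pr[attitude-control fault | ¬telemetry dropout] ≈ 0.0683

Under noisy-OR, P(telemetry dropout | causes) = 1 − (1−0.02)·∏(1−qᵢ) over the active causes.
Weight on attitude-control fault=true, given the evidence: 0.052479 + 0.004167 = 0.056646
Denominator P(¬telemetry dropout): 0.98·0.85·0.86 + 0.441·0.85·0.14 + 0.441·0.15·0.86 + 0.19845·0.15·0.14 = 0.829915
Posterior = 0.056646 / 0.829915 ≈ 0.0683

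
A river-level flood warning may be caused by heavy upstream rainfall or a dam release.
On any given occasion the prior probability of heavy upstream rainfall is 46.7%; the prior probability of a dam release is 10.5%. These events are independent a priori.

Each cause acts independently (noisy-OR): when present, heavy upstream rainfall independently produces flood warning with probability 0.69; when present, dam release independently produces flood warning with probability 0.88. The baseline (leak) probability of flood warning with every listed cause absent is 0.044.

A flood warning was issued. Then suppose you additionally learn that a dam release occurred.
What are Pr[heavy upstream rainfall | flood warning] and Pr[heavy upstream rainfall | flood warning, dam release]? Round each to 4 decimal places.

Pr[heavy upstream rainfall | flood warning] ≈ 0.8288; Pr[heavy upstream rainfall | flood warning, dam release] ≈ 0.4884

Under noisy-OR, P(flood warning | causes) = 1 − (1−0.044)·∏(1−qᵢ) over the active causes.
For the numerator, keep only heavy upstream rainfall=true terms: 0.294097 + 0.047291 = 0.341388
Normalizer over all consistent configurations: 0.044×0.533×0.895 + 0.88528×0.533×0.105 + 0.70364×0.467×0.895 + 0.964437×0.467×0.105 = 0.411923
Posterior = 0.341388 / 0.411923 ≈ 0.8288

With the extra evidence:
P(flood warning | dam release) = 0.88528×0.533 + 0.964437×0.467 = 0.471854 + 0.450392 = 0.922246
Restricting to configurations with heavy upstream rainfall present: 0.964437×0.467 = 0.450392.
Hence the posterior is 0.450392/0.922246 ≈ 0.4884.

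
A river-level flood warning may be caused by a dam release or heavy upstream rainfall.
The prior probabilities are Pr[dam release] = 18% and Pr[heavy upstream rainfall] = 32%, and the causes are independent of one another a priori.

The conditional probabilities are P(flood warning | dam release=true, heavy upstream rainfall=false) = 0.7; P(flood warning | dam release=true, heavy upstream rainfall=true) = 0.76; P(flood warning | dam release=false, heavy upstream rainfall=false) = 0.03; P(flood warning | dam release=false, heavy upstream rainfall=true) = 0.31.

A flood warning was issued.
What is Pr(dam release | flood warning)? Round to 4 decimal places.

P(flood warning) = 0.03·0.82·0.68 + 0.31·0.82·0.32 + 0.7·0.18·0.68 + 0.76·0.18·0.32 = 0.016728 + 0.081344 + 0.085680 + 0.043776 = 0.227528
The dam release-present share is 0.085680 + 0.043776 = 0.129456.
Hence the posterior is 0.129456/0.227528 ≈ 0.5690.

Pr(dam release | flood warning) ≈ 0.5690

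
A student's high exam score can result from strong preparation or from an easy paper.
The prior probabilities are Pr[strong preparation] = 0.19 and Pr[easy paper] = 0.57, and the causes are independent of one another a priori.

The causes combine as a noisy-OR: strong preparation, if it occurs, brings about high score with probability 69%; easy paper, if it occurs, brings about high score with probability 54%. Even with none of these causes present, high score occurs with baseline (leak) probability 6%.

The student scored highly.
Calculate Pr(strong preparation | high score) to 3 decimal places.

Under noisy-OR, P(high score | causes) = 1 − (1−0.06)·∏(1−qᵢ) over the active causes.
P(high score) = 0.06*0.81*0.43 + 0.5676*0.81*0.57 + 0.7086*0.19*0.43 + 0.865956*0.19*0.57 = 0.020898 + 0.262061 + 0.057893 + 0.093783 = 0.434635
Of this, 0.151676 comes from 0.057893 + 0.093783 (the strong preparation=true cases).
P(strong preparation | high score) = 0.151676 / 0.434635 ≈ 0.349

Pr(strong preparation | high score) ≈ 0.349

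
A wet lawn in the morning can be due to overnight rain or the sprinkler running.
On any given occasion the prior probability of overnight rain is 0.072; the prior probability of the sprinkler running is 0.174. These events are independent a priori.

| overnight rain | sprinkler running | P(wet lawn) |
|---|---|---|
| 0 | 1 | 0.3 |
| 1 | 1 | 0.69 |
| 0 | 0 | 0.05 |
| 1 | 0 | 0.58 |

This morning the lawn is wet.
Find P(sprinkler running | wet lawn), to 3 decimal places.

P(sprinkler running | wet lawn) ≈ 0.439

Enumerate the 4 (overnight rain, sprinkler running) configurations and weight by the priors:
  P(wet lawn) = 0.05×0.928×0.826 + 0.3×0.928×0.174 + 0.58×0.072×0.826 + 0.69×0.072×0.174
        = 0.038326 + 0.048442 + 0.034494 + 0.008644 = 0.129906
The terms with sprinkler running present sum to 0.057086, so
  P(sprinkler running | wet lawn) = 0.057086 / 0.129906 ≈ 0.439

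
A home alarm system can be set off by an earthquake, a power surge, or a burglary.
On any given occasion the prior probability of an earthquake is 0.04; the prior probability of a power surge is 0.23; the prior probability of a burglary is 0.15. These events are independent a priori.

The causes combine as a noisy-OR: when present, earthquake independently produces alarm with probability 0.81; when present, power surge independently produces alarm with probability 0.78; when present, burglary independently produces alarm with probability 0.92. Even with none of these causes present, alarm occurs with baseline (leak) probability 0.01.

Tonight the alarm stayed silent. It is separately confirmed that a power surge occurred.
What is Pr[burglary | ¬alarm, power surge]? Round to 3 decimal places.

Under noisy-OR, P(alarm | causes) = 1 − (1−0.01)·∏(1−qᵢ) over the active causes.
P(¬alarm | power surge) = 0.2178×0.96×0.85 + 0.017424×0.96×0.15 + 0.041382×0.04×0.85 + 0.003311×0.04×0.15 = 0.177725 + 0.002509 + 0.001407 + 0.000020 = 0.181661
Of this, 0.002529 comes from 0.002509 + 0.000020 (the burglary=true cases).
P(burglary | ¬alarm, power surge) = 0.002529 / 0.181661 ≈ 0.014

Pr[burglary | ¬alarm, power surge] ≈ 0.014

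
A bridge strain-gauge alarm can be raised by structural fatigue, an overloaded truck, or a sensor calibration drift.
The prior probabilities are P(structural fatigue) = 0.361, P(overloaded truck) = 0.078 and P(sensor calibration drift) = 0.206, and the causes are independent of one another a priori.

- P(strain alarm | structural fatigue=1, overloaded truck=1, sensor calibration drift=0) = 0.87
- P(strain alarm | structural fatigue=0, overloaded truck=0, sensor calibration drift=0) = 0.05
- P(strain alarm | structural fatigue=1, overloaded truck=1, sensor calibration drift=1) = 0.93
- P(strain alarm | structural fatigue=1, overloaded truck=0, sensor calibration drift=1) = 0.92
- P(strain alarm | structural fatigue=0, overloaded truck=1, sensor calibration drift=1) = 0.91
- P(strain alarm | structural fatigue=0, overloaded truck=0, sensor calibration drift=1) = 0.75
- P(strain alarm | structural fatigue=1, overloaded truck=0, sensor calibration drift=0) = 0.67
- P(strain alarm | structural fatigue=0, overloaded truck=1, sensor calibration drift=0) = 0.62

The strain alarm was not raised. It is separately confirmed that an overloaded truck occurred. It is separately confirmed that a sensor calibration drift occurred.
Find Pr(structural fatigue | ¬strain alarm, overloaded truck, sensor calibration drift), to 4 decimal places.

Pr(structural fatigue | ¬strain alarm, overloaded truck, sensor calibration drift) ≈ 0.3053

P(¬strain alarm | overloaded truck, sensor calibration drift) = 0.09*0.639 + 0.07*0.361 = 0.057510 + 0.025270 = 0.082780
Of this, 0.025270 comes from 0.07*0.361 (the structural fatigue=true cases).
Hence the posterior is 0.025270/0.082780 ≈ 0.3053.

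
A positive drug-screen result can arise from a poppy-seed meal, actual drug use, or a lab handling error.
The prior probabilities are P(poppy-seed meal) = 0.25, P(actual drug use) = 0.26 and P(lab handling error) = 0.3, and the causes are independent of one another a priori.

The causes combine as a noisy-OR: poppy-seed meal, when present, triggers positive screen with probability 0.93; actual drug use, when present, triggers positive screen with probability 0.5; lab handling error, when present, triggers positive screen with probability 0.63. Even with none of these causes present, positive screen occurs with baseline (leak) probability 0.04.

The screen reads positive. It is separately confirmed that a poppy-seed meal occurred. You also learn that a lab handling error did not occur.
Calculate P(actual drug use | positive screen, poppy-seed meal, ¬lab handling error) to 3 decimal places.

P(actual drug use | positive screen, poppy-seed meal, ¬lab handling error) ≈ 0.267

Under noisy-OR, P(positive screen | causes) = 1 − (1−0.04)·∏(1−qᵢ) over the active causes.
For the numerator, keep only actual drug use=true terms: 0.9664·0.26 = 0.251264
Normalizer over all consistent configurations: 0.9328·0.74 + 0.9664·0.26 = 0.941536
Posterior = 0.251264 / 0.941536 ≈ 0.267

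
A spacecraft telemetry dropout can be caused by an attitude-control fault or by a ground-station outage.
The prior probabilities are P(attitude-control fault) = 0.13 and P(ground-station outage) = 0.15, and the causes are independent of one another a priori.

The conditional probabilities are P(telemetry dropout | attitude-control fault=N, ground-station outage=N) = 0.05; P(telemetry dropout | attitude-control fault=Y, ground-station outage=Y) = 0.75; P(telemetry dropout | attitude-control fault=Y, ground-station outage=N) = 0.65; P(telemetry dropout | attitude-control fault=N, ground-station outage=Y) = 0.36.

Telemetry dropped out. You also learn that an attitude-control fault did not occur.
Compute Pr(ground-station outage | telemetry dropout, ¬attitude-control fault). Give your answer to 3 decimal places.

P(telemetry dropout | ¬attitude-control fault) = 0.05×0.85 + 0.36×0.15 = 0.042500 + 0.054000 = 0.096500
Of this, 0.054000 comes from 0.36×0.15 (the ground-station outage=true cases).
Hence the posterior is 0.054000/0.096500 ≈ 0.560.

Pr(ground-station outage | telemetry dropout, ¬attitude-control fault) ≈ 0.560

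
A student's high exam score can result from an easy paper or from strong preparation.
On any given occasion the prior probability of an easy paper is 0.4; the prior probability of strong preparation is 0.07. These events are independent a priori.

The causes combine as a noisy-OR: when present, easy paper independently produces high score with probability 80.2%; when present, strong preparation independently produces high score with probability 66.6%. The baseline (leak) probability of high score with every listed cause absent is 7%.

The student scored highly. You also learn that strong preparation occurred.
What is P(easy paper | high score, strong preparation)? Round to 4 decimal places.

P(easy paper | high score, strong preparation) ≈ 0.4758

Under noisy-OR, P(high score | causes) = 1 − (1−0.07)·∏(1−qᵢ) over the active causes.
Weight on easy paper=true, given the evidence: 0.938497·0.4 = 0.375399
Denominator P(high score | strong preparation): 0.68938·0.6 + 0.938497·0.4 = 0.789027
Posterior = 0.375399 / 0.789027 ≈ 0.4758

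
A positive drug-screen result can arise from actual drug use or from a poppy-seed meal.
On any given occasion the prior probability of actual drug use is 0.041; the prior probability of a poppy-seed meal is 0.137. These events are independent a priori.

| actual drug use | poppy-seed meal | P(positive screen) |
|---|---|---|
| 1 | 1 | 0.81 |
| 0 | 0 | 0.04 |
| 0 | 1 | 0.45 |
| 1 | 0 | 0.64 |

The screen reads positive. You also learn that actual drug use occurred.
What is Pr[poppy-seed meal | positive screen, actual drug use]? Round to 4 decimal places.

Sum P(positive screen|·) weighted by the priors over both values of poppy-seed meal:
  P(positive screen | actual drug use) = 0.64×0.863 + 0.81×0.137
        = 0.552320 + 0.110970 = 0.663290
Keeping only the poppy-seed meal-present terms gives 0.110970, so
  P(poppy-seed meal | positive screen, actual drug use) = 0.110970 / 0.663290 ≈ 0.1673

Pr[poppy-seed meal | positive screen, actual drug use] ≈ 0.1673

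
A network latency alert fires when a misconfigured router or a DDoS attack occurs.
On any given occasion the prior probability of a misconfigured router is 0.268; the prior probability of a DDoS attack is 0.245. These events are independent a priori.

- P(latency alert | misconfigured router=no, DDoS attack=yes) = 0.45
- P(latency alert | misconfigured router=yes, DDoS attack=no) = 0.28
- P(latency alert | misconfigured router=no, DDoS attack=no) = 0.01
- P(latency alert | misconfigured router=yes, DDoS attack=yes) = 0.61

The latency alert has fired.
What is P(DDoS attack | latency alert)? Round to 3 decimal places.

Enumerate the 4 (misconfigured router, DDoS attack) configurations and weight by the priors:
  P(latency alert) = 0.01×0.732×0.755 + 0.45×0.732×0.245 + 0.28×0.268×0.755 + 0.61×0.268×0.245
        = 0.005527 + 0.080703 + 0.056655 + 0.040053 = 0.182938
Keeping only the DDoS attack-present terms gives 0.120756, so
  P(DDoS attack | latency alert) = 0.120756 / 0.182938 ≈ 0.660

P(DDoS attack | latency alert) ≈ 0.660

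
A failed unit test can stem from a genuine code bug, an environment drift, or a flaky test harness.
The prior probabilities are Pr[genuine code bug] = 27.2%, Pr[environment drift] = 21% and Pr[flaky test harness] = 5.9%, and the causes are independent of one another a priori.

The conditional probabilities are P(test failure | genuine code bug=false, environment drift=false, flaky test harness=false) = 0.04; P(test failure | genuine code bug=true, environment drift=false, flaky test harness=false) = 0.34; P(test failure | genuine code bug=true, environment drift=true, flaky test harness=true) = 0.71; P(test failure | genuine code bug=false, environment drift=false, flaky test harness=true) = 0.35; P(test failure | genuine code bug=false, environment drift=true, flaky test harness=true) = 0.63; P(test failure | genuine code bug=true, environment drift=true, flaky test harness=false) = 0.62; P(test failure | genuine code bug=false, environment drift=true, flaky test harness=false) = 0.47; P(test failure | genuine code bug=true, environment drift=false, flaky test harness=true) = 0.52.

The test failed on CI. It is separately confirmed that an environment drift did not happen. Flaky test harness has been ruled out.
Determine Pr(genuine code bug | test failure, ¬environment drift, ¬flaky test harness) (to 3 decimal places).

Pr(genuine code bug | test failure, ¬environment drift, ¬flaky test harness) ≈ 0.761

For the numerator, keep only genuine code bug=true terms: 0.34×0.272 = 0.092480
The normalizing constant is 0.04×0.728 + 0.34×0.272 = 0.121600
P(genuine code bug | test failure, ¬environment drift, ¬flaky test harness) = 0.092480/0.121600 ≈ 0.761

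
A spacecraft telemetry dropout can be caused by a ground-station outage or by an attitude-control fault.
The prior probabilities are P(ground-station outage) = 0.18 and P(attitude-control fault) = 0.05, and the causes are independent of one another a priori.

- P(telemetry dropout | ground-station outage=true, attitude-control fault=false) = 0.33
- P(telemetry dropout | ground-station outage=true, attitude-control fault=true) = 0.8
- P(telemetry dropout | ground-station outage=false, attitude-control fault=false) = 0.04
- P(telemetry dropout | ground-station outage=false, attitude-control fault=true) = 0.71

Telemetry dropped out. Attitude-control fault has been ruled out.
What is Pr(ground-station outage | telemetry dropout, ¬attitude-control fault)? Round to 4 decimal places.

P(telemetry dropout | ¬attitude-control fault) = 0.04*0.82 + 0.33*0.18 = 0.032800 + 0.059400 = 0.092200
The ground-station outage-present share is 0.33*0.18 = 0.059400.
Hence the posterior is 0.059400/0.092200 ≈ 0.6443.

Pr(ground-station outage | telemetry dropout, ¬attitude-control fault) ≈ 0.6443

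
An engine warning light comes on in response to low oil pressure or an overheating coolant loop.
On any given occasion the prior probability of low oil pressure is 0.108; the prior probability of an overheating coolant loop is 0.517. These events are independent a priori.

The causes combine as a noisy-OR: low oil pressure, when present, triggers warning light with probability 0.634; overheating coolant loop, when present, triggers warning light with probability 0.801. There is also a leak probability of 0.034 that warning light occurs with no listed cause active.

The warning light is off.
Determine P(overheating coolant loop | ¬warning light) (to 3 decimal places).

Under noisy-OR, P(warning light | causes) = 1 − (1−0.034)·∏(1−qᵢ) over the active causes.
Enumerate the 4 (low oil pressure, overheating coolant loop) configurations and weight by the priors:
  P(¬warning light) = 0.966·0.892·0.483 + 0.192234·0.892·0.517 + 0.353556·0.108·0.483 + 0.070358·0.108·0.517
        = 0.416188 + 0.088651 + 0.018443 + 0.003929 = 0.527211
Keeping only the overheating coolant loop-present terms gives 0.092580, so
  P(overheating coolant loop | ¬warning light) = 0.092580 / 0.527211 ≈ 0.176

P(overheating coolant loop | ¬warning light) ≈ 0.176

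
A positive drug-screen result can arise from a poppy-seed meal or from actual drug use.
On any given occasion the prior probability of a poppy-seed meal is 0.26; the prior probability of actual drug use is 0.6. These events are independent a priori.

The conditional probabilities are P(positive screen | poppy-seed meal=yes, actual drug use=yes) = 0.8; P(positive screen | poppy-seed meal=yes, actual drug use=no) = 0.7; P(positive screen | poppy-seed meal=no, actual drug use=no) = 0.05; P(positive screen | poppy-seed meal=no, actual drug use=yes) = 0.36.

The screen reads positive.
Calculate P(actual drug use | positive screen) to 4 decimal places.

P(actual drug use | positive screen) ≈ 0.7647

Sum P(positive screen|·) weighted by the priors over the 4 (poppy-seed meal, actual drug use) configurations:
  P(positive screen) = 0.05×0.74×0.4 + 0.36×0.74×0.6 + 0.7×0.26×0.4 + 0.8×0.26×0.6
        = 0.014800 + 0.159840 + 0.072800 + 0.124800 = 0.372240
Configurations with actual drug use contribute 0.284640, so
  P(actual drug use | positive screen) = 0.284640 / 0.372240 ≈ 0.7647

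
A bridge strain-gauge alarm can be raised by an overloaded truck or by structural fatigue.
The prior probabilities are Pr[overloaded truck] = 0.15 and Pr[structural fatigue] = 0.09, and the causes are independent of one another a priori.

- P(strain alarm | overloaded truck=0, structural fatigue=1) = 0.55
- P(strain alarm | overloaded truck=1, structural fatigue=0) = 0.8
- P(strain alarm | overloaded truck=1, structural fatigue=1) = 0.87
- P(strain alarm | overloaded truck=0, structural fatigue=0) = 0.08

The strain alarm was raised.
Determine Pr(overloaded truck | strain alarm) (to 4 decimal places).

Sum P(strain alarm|·) weighted by the priors over the 4 (overloaded truck, structural fatigue) configurations:
  P(strain alarm) = 0.08·0.85·0.91 + 0.55·0.85·0.09 + 0.8·0.15·0.91 + 0.87·0.15·0.09
        = 0.061880 + 0.042075 + 0.109200 + 0.011745 = 0.224900
The terms with overloaded truck present sum to 0.120945, so
  P(overloaded truck | strain alarm) = 0.120945 / 0.224900 ≈ 0.5378

Pr(overloaded truck | strain alarm) ≈ 0.5378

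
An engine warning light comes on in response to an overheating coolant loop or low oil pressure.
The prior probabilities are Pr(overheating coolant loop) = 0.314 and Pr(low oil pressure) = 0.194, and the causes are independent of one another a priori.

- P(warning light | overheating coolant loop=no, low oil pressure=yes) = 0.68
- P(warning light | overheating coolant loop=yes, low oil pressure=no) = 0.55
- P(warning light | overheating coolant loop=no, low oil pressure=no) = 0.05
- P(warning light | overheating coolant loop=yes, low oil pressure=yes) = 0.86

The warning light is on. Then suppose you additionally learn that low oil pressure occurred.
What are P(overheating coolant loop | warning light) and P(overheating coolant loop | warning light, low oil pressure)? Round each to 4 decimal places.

P(overheating coolant loop | warning light) ≈ 0.6186; P(overheating coolant loop | warning light, low oil pressure) ≈ 0.3666

For the numerator, keep only overheating coolant loop=true terms: 0.139196 + 0.052388 = 0.191584
Normalizer over all consistent configurations: 0.05×0.686×0.806 + 0.68×0.686×0.194 + 0.55×0.314×0.806 + 0.86×0.314×0.194 = 0.309727
Posterior = 0.191584 / 0.309727 ≈ 0.6186

Now also conditioning on low oil pressure=true:
P(warning light | low oil pressure) = 0.68×0.686 + 0.86×0.314 = 0.466480 + 0.270040 = 0.736520
The overheating coolant loop-present share is 0.86×0.314 = 0.270040.
P(overheating coolant loop | warning light, low oil pressure) = 0.270040 / 0.736520 ≈ 0.3666
This is intercausal reasoning (explaining away): once low oil pressure accounts for the warning light, overheating coolant loop becomes less likely.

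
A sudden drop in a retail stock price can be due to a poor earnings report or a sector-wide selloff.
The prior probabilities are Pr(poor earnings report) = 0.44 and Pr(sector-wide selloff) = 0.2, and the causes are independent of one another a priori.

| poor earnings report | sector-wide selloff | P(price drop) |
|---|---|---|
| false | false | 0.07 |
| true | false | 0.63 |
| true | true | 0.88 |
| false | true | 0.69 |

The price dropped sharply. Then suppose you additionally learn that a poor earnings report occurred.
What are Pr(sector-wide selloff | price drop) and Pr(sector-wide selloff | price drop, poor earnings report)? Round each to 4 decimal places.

P(price drop) = 0.07*0.56*0.8 + 0.69*0.56*0.2 + 0.63*0.44*0.8 + 0.88*0.44*0.2 = 0.031360 + 0.077280 + 0.221760 + 0.077440 = 0.407840
The sector-wide selloff-present share is 0.077280 + 0.077440 = 0.154720.
Hence the posterior is 0.154720/0.407840 ≈ 0.3794.

With the extra evidence:
P(price drop | poor earnings report) = 0.63·0.8 + 0.88·0.2 = 0.504000 + 0.176000 = 0.680000
Restricting to configurations with sector-wide selloff present: 0.88·0.2 = 0.176000.
Hence the posterior is 0.176000/0.680000 ≈ 0.2588.
This is intercausal reasoning (explaining away): once poor earnings report accounts for the price drop, sector-wide selloff becomes less likely.

Pr(sector-wide selloff | price drop) ≈ 0.3794; Pr(sector-wide selloff | price drop, poor earnings report) ≈ 0.2588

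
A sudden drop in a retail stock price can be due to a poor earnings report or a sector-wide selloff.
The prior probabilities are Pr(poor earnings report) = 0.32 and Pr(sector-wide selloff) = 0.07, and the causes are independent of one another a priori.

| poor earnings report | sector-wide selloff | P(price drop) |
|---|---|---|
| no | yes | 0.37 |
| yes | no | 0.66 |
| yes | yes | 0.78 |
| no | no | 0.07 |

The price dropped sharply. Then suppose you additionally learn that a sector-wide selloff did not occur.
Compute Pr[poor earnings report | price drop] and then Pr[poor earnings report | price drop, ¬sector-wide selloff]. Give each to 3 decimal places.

Pr[poor earnings report | price drop] ≈ 0.776; Pr[poor earnings report | price drop, ¬sector-wide selloff] ≈ 0.816

Weight on poor earnings report=true, given the evidence: 0.196416 + 0.017472 = 0.213888
Normalizer over all consistent configurations: 0.07·0.68·0.93 + 0.37·0.68·0.07 + 0.66·0.32·0.93 + 0.78·0.32·0.07 = 0.275768
Posterior = 0.213888 / 0.275768 ≈ 0.776

With the extra evidence:
Sum P(price drop|·) weighted by the priors over both values of poor earnings report:
  P(price drop | ¬sector-wide selloff) = 0.07×0.68 + 0.66×0.32
        = 0.047600 + 0.211200 = 0.258800
Configurations with poor earnings report contribute 0.211200, so
  P(poor earnings report | price drop, ¬sector-wide selloff) = 0.211200 / 0.258800 ≈ 0.816
With sector-wide selloff excluded, poor earnings report must carry more of the explanatory weight for the price drop.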